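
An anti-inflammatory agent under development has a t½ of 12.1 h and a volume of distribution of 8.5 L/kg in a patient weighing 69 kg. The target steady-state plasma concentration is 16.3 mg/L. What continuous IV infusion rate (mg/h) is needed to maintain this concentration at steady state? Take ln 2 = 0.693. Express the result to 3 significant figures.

548 mg/h

Vd = 8.5 L/kg × 69 kg = 586.5 L
CL = 0.693 × Vd / t½ = 0.693 × 586.5 / 12.1 = 33.59 L/h
Infusion rate = CL × Css = 33.59 × 16.3 = 547.5 mg/h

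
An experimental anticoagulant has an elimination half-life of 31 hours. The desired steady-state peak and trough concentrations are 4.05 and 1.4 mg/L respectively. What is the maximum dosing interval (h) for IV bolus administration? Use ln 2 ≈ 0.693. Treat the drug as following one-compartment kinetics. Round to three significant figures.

47.5 h

k = 0.693 / t½ = 0.693 / 31 = 0.02235 h⁻¹
Between IV bolus doses, concentration decays as C = C₀·e^(−kτ), so C_peak/C_trough = e^(kτ).
τ_max = ln(C_peak/C_trough) / k = ln(4.05/1.4) / 0.02235 = 1.062 / 0.02235 = 47.52 h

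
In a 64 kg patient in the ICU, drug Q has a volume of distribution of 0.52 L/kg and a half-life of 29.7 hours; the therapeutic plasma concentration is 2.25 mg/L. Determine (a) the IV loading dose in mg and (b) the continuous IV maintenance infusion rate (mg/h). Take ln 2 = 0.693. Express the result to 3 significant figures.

(a) 74.9 mg; (b) 1.75 mg/h

Total Vd = 0.52 × 64 = 33.28 L
LD = Vd × C = 33.28 × 2.25 = 74.88 mg
CL = 0.693 × Vd / t½ = 0.693 × 33.28 / 29.7 = 0.7765 L/h
Infusion rate = CL × Css = 0.7765 × 2.25 = 1.747 mg/h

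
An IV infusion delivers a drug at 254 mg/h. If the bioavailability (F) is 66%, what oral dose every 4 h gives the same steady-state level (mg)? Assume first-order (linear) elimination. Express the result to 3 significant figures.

To maintain the same Css, the systemic dosing rate must be unchanged: F·D/τ = infusion rate.
D = rate × τ / F = 254 × 4 / 0.66 = 1539 mg

1540 mg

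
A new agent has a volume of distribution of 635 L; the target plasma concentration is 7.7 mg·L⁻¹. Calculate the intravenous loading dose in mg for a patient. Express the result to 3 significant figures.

The loading dose fills Vd to the target concentration.
LD = Vd × C = 635.0 × 7.700 = 4890 mg

4890 mg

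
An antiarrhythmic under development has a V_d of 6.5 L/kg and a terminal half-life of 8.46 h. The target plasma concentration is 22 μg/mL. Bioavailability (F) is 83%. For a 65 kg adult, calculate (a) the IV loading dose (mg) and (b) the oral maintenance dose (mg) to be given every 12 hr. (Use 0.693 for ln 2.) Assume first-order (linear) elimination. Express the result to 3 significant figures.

(a) 9300 mg; (b) 11000 mg

Total Vd = 6.5 × 65 = 422.5 L
LD = Vd × C = 422.5 × 22 = 9295 mg
CL = 0.693 × Vd / t½ = 0.693 × 422.5 / 8.46 = 34.61 L/h
D = CL × Css × τ / F = 34.61 × 22 × 12 / 0.83 = 11010 mg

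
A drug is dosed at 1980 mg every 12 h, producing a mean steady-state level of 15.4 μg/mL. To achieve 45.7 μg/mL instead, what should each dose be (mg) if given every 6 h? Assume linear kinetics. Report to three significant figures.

For first-order elimination, Css ∝ F·D/(CL·τ); F and CL are unchanged, so Css ∝ D/τ.
D₂ = D₁ × (Css,target / Css,current) × (τ₂/τ₁) = 1980 × (45.7/15.4) × (6/12) = 2938 mg

2940 mg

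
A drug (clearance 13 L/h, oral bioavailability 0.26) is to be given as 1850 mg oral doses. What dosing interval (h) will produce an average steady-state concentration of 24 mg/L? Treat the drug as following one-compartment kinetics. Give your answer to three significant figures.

1.54 h

F·D/τ = CL·Css → τ = F·D / (CL·Css).
τ = 0.26 × 1850 / (13 × 24) = 1.542 h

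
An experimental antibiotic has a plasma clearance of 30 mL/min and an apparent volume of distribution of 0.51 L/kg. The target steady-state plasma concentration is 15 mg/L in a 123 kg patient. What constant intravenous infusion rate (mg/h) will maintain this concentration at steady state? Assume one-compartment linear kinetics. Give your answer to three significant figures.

27.0 mg/h

CL = 30 mL/min × 60/1000 = 1.800 L/h
R₀ = 1.800 × 15 = 27.00 mg/h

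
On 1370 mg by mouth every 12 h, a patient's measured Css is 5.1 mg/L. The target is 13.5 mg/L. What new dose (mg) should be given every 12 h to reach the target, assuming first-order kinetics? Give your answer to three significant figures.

With linear kinetics, Css is proportional to dose rate (D/τ) at fixed clearance.
D₂ = D₁ × (Css,target / Css,current) = 1370 × 13.5/5.1 = 3626 mg

3630 mg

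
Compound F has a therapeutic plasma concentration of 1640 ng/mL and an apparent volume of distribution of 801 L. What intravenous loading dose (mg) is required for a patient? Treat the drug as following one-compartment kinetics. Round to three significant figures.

1310 mg

C = 1640 ng/mL = 1.640 mg/L
The loading dose fills Vd to the target concentration.
LD = Vd × C = 801.0 × 1.640 = 1314 mg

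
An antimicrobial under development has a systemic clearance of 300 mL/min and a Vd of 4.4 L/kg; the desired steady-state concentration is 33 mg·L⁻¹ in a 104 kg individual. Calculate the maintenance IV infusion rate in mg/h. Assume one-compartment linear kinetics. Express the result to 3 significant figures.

CL = 300 mL/min × 60/1000 = 18.00 L/h
At steady state, infusion rate equals elimination rate: rate in = CL × Css.
Infusion rate = CL · Css = 18.00 L/h × 33 mg/L = 594.0 mg/h

594 mg/h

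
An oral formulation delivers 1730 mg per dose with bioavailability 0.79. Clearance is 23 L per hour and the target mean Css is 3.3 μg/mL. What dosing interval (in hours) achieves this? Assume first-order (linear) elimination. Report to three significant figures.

F·D/τ = CL·Css → τ = F·D / (CL·Css).
τ = 0.79 × 1730 / (23 × 3.3) = 18.01 h

18.0 h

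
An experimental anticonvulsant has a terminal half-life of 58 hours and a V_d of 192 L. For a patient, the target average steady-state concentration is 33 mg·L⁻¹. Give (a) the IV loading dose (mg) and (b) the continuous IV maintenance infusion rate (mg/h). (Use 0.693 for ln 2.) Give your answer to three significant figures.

LD = Vd × C = 192.0 × 33 = 6336 mg
CL = 0.693 × Vd / t½ = 0.693 × 192.0 / 58 = 2.294 L/h
Infusion rate = CL × Css = 2.294 × 33 = 75.70 mg/h

(a) 6340 mg; (b) 75.7 mg/h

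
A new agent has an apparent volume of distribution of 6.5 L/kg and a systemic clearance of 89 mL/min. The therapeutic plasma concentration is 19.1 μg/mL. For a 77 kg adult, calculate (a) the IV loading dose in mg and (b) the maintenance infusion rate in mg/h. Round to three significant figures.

Vd = 6.5 L/kg × 77 kg = 500.5 L
LD = Vd · C_target = 500.5 × 19.1 = 9560 mg
Convert clearance: 89 mL/min × 60 min/h ÷ 1000 mL/L = 5.340 L/h
Maintenance: replace elimination → rate = CL × Css = 5.340 × 19.1 = 102.0 mg/h

(a) 9560 mg; (b) 102 mg/h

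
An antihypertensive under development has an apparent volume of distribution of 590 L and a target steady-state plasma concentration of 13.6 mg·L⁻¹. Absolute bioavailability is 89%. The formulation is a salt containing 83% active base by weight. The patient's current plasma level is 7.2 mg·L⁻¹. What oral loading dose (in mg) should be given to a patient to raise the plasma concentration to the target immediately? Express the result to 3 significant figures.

The loading dose fills Vd to the target concentration.
Concentration deficit ΔC = 13.6 − 7.2 = 6.400 mg/L
LD = Vd × ΔC / F / S = 590.0 × 6.400 / 0.89 / 0.83 = 5112 mg

5110 mg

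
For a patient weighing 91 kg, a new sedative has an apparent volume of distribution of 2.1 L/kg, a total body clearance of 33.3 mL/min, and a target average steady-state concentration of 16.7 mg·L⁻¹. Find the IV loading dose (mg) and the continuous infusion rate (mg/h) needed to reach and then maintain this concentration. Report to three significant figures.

Vd = 2.1 L/kg × 91 kg = 191.1 L
Loading dose = Vd × C = 191.1 × 16.7 = 3191 mg
Convert clearance: 33.3 mL/min × 60 min/h ÷ 1000 mL/L = 1.998 L/h
Maintenance: replace elimination → rate = CL × Css = 1.998 × 16.7 = 33.37 mg/h

(a) 3190 mg; (b) 33.4 mg/h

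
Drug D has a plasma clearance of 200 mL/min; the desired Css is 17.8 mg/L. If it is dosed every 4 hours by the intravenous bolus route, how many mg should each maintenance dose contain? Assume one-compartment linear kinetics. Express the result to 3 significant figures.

854 mg

Convert clearance: 200 mL/min × 60 min/h ÷ 1000 mL/L = 12.00 L/h
D = CL × Css × τ = 12.00 × 17.8 × 4 = 854.4 mg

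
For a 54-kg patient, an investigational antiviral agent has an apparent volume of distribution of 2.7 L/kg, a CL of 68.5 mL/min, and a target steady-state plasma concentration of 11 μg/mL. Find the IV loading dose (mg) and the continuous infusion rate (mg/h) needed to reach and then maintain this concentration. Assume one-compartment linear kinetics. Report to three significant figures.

Total Vd = 2.7 × 54 = 145.8 L
LD = Vd · C_target = 145.8 × 11 = 1604 mg
CL = 68.5 mL/min = 68.5 × 0.06 = 4.110 L/h
Infusion rate = 4.110 L/h × 11 mg/L = 45.21 mg/h

(a) 1600 mg; (b) 45.2 mg/h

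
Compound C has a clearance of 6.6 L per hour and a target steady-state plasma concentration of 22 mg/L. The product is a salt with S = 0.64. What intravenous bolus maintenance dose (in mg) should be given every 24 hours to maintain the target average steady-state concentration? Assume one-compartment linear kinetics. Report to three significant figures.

D = CL × Css × τ / S = 6.600 × 22 × 24 / 0.64 = 5445 mg

5450 mg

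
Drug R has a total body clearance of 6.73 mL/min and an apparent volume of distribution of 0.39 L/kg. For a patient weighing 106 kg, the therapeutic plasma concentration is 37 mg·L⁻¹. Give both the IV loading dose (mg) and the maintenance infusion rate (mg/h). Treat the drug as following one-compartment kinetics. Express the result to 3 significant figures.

(a) 1530 mg; (b) 14.9 mg/h

Total Vd = 0.39 × 106 = 41.34 L
Loading: fill Vd to C_target → 41.34 L × 37 mg/L = 1530 mg
Convert clearance: 6.73 mL/min × 60 min/h ÷ 1000 mL/L = 0.4038 L/h
Maintenance: replace elimination → rate = CL × Css = 0.4038 × 37 = 14.94 mg/h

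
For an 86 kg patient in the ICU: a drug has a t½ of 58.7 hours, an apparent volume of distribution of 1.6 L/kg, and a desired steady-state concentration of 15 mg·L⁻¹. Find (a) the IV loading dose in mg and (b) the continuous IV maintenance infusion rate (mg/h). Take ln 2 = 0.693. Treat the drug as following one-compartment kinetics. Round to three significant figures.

(a) 2060 mg; (b) 24.4 mg/h

Total Vd = 1.6 × 86 = 137.6 L
LD = Vd × C = 137.6 × 15 = 2064 mg
CL = 0.693 × Vd / t½ = 0.693 × 137.6 / 58.7 = 1.624 L/h
Infusion rate = CL × Css = 1.624 × 15 = 24.36 mg/h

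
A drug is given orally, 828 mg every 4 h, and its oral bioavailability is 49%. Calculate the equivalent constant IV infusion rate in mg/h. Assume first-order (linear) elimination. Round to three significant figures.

101 mg/h

Equivalent systemic input: infusion rate = F·D/τ.
Rate = 0.49 × 828 / 4 = 101.4 mg/h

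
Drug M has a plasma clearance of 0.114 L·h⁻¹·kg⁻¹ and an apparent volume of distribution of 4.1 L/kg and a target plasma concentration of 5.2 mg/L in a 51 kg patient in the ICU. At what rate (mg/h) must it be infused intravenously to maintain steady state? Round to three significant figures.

CL = 0.114 L·h⁻¹·kg⁻¹ × 51 kg = 5.814 L/h
Rate = CL × Css = 5.814 × 5.2 = 30.23 mg/h

30.2 mg/h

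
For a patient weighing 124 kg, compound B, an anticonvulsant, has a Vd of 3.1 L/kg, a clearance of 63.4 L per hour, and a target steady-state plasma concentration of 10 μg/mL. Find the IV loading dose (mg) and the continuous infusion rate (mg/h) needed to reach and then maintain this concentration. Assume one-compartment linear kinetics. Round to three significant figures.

Total Vd = 3.1 × 124 = 384.4 L
Loading: fill Vd to C_target → 384.4 L × 10 mg/L = 3844 mg
Maintenance: replace elimination → rate = CL × Css = 63.40 × 10 = 634.0 mg/h

(a) 3840 mg; (b) 634 mg/h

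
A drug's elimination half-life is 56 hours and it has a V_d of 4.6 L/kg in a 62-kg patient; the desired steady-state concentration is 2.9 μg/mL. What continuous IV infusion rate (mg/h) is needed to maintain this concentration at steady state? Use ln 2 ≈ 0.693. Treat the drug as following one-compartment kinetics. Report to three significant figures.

Total Vd = 4.6 × 62 = 285.2 L
CL = 0.693 × Vd / t½ = 0.693 × 285.2 / 56 = 3.529 L/h
Infusion rate = CL × Css = 3.529 × 2.9 = 10.23 mg/h

10.2 mg/h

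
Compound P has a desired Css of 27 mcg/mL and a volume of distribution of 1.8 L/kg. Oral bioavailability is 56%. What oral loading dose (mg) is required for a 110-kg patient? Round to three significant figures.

Vd(total) = 110 kg × 1.8 L/kg = 198.0 L
The loading dose fills Vd to the target concentration.
LD = Vd × C / F = 198.0 × 27.00 / 0.56 = 9546 mg

9550 mg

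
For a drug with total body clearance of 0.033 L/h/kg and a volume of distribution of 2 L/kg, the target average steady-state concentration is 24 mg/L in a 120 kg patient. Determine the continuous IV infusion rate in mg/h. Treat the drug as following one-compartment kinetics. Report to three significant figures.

95.0 mg/h

CL = 0.033 L/h/kg × 120 kg = 3.960 L/h
Vd does not affect the maintenance rate; only clearance governs steady-state input.
R₀ = 3.960 × 24 = 95.04 mg/h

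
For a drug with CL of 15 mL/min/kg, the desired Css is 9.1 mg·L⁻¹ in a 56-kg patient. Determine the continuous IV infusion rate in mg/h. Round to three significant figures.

CL = 15 mL/min/kg × 56 kg = 840.0 mL/min = 840.0 × 60/1000 = 50.40 L/h
Rate = CL × Css = 50.40 × 9.1 = 458.6 mg/h

459 mg/h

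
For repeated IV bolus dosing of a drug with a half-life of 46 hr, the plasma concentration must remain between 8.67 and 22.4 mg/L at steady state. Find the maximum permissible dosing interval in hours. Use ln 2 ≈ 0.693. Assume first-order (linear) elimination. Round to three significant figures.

63.0 h

k = 0.693 / t½ = 0.693 / 46 = 0.01507 h⁻¹
Between IV bolus doses, concentration decays as C = C₀·e^(−kτ), so C_peak/C_trough = e^(kτ).
τ_max = ln(C_peak/C_trough) / k = ln(22.4/8.67) / 0.01507 = 0.9492 / 0.01507 = 62.99 h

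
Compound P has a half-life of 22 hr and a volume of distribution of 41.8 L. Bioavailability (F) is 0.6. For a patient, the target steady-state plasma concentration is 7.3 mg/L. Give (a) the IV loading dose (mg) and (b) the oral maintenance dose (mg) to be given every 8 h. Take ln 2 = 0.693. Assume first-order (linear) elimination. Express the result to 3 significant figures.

LD = Vd × C = 41.80 × 7.3 = 305.1 mg
CL = 0.693 × Vd / t½ = 0.693 × 41.80 / 22 = 1.317 L/h
D = CL × Css × τ / F = 1.317 × 7.3 × 8 / 0.6 = 128.2 mg

(a) 305 mg; (b) 128 mg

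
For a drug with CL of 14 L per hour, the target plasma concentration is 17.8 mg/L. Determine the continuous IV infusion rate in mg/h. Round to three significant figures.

249 mg/h

At steady state, infusion rate equals elimination rate: rate in = CL × Css.
Rate = CL × Css = 14.00 × 17.8 = 249.2 mg/h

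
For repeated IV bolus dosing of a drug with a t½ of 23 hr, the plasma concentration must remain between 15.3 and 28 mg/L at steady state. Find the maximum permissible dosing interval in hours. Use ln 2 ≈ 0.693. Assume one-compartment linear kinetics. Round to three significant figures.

20.1 h

k = 0.693 / t½ = 0.693 / 23 = 0.03013 h⁻¹
Between IV bolus doses, concentration decays as C = C₀·e^(−kτ), so C_peak/C_trough = e^(kτ).
τ_max = ln(C_peak/C_trough) / k = ln(28/15.3) / 0.03013 = 0.6044 / 0.03013 = 20.06 h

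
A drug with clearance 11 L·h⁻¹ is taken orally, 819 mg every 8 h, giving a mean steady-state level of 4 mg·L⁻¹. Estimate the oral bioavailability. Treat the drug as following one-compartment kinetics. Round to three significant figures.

0.430

F·D/τ = CL·Css at steady state → F = CL·Css·τ / D.
F = 11 × 4 × 8 / 819 = 0.430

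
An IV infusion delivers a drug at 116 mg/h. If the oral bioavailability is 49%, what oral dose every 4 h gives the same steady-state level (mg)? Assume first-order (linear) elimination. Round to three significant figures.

947 mg

To maintain the same Css, the systemic dosing rate must be unchanged: F·D/τ = infusion rate.
D = rate × τ / F = 116 × 4 / 0.49 = 946.9 mg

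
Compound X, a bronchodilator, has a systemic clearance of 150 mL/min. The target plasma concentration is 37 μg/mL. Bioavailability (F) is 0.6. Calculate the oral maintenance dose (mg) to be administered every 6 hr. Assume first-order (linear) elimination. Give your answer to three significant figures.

3330 mg

CL = 150 mL/min = 150 × 0.06 = 9.000 L/h
D = CL × Css × τ / F = 9.000 × 37 × 6 / 0.6 = 3330 mg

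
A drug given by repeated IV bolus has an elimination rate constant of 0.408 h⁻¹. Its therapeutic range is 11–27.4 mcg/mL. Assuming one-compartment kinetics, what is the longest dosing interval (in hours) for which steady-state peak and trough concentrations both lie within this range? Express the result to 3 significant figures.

Between IV bolus doses, concentration decays as C = C₀·e^(−kτ), so C_peak/C_trough = e^(kτ).
τ_max = ln(C_peak/C_trough) / k = ln(27.4/11) / 0.4080 = 0.9126 / 0.4080 = 2.237 h

2.24 h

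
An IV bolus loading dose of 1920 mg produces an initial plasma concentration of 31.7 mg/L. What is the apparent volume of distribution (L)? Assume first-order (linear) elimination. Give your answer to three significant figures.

60.6 L

Immediately after an IV bolus, C₀ = Dose / Vd, so Vd = Dose / C₀.
Vd = 1920 / 31.7 = 60.57 L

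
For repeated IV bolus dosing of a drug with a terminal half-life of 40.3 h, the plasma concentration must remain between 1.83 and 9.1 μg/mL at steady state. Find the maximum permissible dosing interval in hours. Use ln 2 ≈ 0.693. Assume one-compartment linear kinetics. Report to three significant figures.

k = 0.693 / t½ = 0.693 / 40.3 = 0.01720 h⁻¹
Between IV bolus doses, concentration decays as C = C₀·e^(−kτ), so C_peak/C_trough = e^(kτ).
τ_max = ln(C_peak/C_trough) / k = ln(9.1/1.83) / 0.01720 = 1.604 / 0.01720 = 93.26 h

93.3 h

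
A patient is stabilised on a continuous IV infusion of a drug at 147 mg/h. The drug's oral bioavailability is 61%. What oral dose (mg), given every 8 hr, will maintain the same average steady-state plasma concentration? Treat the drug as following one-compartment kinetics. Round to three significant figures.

1930 mg

To maintain the same Css, the systemic dosing rate must be unchanged: F·D/τ = infusion rate.
D = rate × τ / F = 147 × 8 / 0.61 = 1928 mg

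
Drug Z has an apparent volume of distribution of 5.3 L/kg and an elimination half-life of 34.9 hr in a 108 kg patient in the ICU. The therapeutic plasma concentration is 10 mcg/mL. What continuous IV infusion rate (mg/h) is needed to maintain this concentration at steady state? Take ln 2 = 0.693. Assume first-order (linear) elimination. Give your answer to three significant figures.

114 mg/h

Vd = 5.3 L/kg × 108 kg = 572.4 L
CL = 0.693 × Vd / t½ = 0.693 × 572.4 / 34.9 = 11.37 L/h
Infusion rate = CL × Css = 11.37 × 10 = 113.7 mg/h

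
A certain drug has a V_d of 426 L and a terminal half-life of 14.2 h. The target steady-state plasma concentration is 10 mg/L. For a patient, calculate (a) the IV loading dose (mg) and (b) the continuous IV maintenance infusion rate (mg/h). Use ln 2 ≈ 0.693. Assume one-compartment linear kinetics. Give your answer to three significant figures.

(a) 4260 mg; (b) 208 mg/h

LD = Vd × C = 426.0 × 10 = 4260 mg
CL = 0.693 × Vd / t½ = 0.693 × 426.0 / 14.2 = 20.79 L/h
Infusion rate = CL × Css = 20.79 × 10 = 207.9 mg/h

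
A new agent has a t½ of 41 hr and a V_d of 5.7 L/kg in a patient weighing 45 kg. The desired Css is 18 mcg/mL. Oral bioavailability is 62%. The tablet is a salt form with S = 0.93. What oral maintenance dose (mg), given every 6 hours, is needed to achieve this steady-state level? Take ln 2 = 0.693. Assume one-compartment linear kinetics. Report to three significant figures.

Vd(total) = 45 kg × 5.7 L/kg = 256.5 L
CL = 0.693 × Vd / t½ = 0.693 × 256.5 / 41 = 4.335 L/h
D = CL × Css × τ / F / S = 4.335 × 18 × 6 / 0.62 / 0.93 = 812.0 mg

812 mg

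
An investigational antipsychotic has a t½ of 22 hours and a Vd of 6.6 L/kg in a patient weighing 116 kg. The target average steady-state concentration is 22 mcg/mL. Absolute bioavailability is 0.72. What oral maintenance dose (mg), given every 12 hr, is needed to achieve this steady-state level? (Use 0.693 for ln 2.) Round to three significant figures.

8840 mg

Vd(total) = 116 kg × 6.6 L/kg = 765.6 L
CL = ln 2 · Vd / t½ = 0.693 × 765.6 / 22 = 24.12 L/h
D = CL × Css × τ / F = 24.12 × 22 × 12 / 0.72 = 8844 mg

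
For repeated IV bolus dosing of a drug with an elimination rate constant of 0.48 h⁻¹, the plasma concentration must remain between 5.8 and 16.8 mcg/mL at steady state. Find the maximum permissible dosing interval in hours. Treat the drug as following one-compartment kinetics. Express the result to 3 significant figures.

2.22 h

Between IV bolus doses, concentration decays as C = C₀·e^(−kτ), so C_peak/C_trough = e^(kτ).
τ_max = ln(C_peak/C_trough) / k = ln(16.8/5.8) / 0.4800 = 1.064 / 0.4800 = 2.217 h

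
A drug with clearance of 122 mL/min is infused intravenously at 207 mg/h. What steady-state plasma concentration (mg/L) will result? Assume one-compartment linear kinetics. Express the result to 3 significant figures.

28.3 mg/L

Convert clearance: 122 mL/min × 60 min/h ÷ 1000 mL/L = 7.320 L/h
Css = rate / CL = 207 / 7.320 = 28.28 mg/L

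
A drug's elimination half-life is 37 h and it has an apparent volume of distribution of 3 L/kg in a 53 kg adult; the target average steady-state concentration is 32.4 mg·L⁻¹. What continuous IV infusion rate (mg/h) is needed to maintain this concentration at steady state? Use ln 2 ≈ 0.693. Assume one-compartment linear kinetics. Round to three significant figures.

Total Vd = 3 × 53 = 159.0 L
k = 0.693/37 = 0.01873 h⁻¹, so CL = k·Vd = 0.01873 × 159.0 = 2.978 L/h
Infusion rate = CL × Css = 2.978 × 32.4 = 96.49 mg/h

96.5 mg/h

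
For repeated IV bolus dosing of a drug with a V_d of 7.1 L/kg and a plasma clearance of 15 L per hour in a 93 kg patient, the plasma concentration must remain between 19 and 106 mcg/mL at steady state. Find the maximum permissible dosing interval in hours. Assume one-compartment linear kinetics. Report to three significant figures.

Vd = 7.1 L/kg × 93 kg = 660.3 L
k = CL / Vd = 15.00 / 660.3 = 0.02272 h⁻¹
Between IV bolus doses, concentration decays as C = C₀·e^(−kτ), so C_peak/C_trough = e^(kτ).
τ_max = ln(C_peak/C_trough) / k = ln(106/19) / 0.02272 = 1.719 / 0.02272 = 75.66 h

75.7 h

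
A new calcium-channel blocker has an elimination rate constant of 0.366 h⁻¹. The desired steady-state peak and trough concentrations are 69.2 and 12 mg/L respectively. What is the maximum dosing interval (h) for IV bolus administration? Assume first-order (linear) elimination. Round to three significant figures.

Between IV bolus doses, concentration decays as C = C₀·e^(−kτ), so C_peak/C_trough = e^(kτ).
τ_max = ln(C_peak/C_trough) / k = ln(69.2/12) / 0.3660 = 1.752 / 0.3660 = 4.787 h

4.79 h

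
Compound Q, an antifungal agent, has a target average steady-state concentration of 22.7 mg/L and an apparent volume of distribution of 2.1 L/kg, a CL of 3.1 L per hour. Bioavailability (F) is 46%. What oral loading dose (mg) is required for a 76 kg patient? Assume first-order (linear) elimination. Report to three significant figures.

Vd(total) = 76 kg × 2.1 L/kg = 159.6 L
Loading dose depends on Vd (not clearance): it fills the distribution volume.
LD = Vd × C / F = 159.6 × 22.70 / 0.46 = 7876 mg

7880 mg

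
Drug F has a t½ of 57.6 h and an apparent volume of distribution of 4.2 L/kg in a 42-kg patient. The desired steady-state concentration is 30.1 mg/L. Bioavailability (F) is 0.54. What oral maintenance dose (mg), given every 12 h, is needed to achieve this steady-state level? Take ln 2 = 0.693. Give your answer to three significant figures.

Total Vd = 4.2 × 42 = 176.4 L
k = 0.693/57.6 = 0.01203 h⁻¹, so CL = k·Vd = 0.01203 × 176.4 = 2.122 L/h
D = CL × Css × τ / F = 2.122 × 30.1 × 12 / 0.54 = 1419 mg

1420 mg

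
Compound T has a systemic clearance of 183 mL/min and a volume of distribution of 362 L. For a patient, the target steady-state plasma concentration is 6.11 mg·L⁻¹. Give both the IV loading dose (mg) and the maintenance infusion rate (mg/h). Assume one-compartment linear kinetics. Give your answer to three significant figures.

(a) 2210 mg; (b) 67.1 mg/h

Loading: fill Vd to C_target → 362.0 L × 6.11 mg/L = 2212 mg
Convert clearance: 183 mL/min × 60 min/h ÷ 1000 mL/L = 10.98 L/h
Infusion rate = 10.98 L/h × 6.11 mg/L = 67.09 mg/h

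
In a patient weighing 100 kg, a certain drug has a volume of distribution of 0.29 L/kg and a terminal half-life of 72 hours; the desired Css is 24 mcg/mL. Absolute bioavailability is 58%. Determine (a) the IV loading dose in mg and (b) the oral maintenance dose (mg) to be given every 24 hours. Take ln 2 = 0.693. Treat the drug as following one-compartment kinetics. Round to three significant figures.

(a) 696 mg; (b) 277 mg

Total Vd = 0.29 × 100 = 29.00 L
LD = Vd × C = 29.00 × 24 = 696.0 mg
CL = 0.693 × Vd / t½ = 0.693 × 29.00 / 72 = 0.2791 L/h
D = CL × Css × τ / F = 0.2791 × 24 × 24 / 0.58 = 277.2 mg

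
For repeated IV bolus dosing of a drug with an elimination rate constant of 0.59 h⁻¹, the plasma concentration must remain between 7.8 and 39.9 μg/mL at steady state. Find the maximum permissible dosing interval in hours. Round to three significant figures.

2.77 h

Between IV bolus doses, concentration decays as C = C₀·e^(−kτ), so C_peak/C_trough = e^(kτ).
τ_max = ln(C_peak/C_trough) / k = ln(39.9/7.8) / 0.5900 = 1.632 / 0.5900 = 2.766 h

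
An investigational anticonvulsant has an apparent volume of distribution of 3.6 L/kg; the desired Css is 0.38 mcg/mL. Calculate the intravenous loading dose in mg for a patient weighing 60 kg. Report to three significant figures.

82.1 mg

Total Vd = 3.6 × 60 = 216.0 L
LD = Vd × C = 216.0 × 0.3800 = 82.08 mg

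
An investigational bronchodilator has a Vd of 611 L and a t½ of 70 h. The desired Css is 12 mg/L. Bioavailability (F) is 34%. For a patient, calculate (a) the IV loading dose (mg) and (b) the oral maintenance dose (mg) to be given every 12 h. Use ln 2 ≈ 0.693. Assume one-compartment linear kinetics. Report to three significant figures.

LD = Vd × C = 611.0 × 12 = 7332 mg
CL = 0.693 × Vd / t½ = 0.693 × 611.0 / 70 = 6.049 L/h
D = CL × Css × τ / F = 6.049 × 12 × 12 / 0.34 = 2562 mg

(a) 7330 mg; (b) 2560 mg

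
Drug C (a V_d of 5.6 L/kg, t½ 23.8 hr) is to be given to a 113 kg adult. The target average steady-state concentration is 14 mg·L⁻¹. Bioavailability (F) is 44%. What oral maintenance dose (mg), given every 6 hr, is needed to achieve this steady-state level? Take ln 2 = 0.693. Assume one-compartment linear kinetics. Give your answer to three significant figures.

3520 mg

Total Vd = 5.6 × 113 = 632.8 L
CL = 0.693 × Vd / t½ = 0.693 × 632.8 / 23.8 = 18.43 L/h
D = CL × Css × τ / F = 18.43 × 14 × 6 / 0.44 = 3518 mg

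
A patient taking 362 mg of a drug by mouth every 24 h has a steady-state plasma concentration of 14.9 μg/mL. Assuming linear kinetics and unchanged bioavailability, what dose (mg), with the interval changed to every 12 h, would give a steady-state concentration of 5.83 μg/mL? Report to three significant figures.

70.8 mg

With linear kinetics, Css is proportional to dose rate (D/τ) at fixed clearance.
D₂ = D₁ × (Css,target / Css,current) × (τ₂/τ₁) = 362 × (5.83/14.9) × (12/24) = 70.82 mg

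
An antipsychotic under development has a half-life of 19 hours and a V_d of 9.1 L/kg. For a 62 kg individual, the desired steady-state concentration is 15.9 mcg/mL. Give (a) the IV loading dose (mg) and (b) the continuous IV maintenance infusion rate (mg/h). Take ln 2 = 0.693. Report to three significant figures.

Vd(total) = 62 kg × 9.1 L/kg = 564.2 L
LD = Vd × C = 564.2 × 15.9 = 8971 mg
CL = 0.693 × Vd / t½ = 0.693 × 564.2 / 19 = 20.58 L/h
Infusion rate = CL × Css = 20.58 × 15.9 = 327.2 mg/h

(a) 8970 mg; (b) 327 mg/h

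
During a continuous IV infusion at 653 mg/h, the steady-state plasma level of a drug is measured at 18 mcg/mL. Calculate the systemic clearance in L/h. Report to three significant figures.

At steady state, infusion rate = CL × Css, so CL = rate / Css.
CL = 653 / 18 = 36.28 L/h

36.3 L/h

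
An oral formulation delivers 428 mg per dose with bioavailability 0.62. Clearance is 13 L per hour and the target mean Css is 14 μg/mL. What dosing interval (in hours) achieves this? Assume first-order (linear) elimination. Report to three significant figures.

F·D/τ = CL·Css → τ = F·D / (CL·Css).
τ = 0.62 × 428 / (13 × 14) = 1.458 h

1.46 h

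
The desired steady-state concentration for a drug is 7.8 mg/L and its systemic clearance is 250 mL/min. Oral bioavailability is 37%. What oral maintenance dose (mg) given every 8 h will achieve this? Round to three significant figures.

CL = 250 mL/min = 250 × 0.06 = 15.00 L/h
D = CL × Css × τ / F = 15.00 × 7.8 × 8 / 0.37 = 2530 mg

2530 mg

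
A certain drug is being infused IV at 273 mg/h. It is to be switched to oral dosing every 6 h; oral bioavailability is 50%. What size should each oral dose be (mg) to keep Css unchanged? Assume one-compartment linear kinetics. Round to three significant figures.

To maintain the same Css, the systemic dosing rate must be unchanged: F·D/τ = infusion rate.
D = rate × τ / F = 273 × 6 / 0.5 = 3276 mg

3280 mg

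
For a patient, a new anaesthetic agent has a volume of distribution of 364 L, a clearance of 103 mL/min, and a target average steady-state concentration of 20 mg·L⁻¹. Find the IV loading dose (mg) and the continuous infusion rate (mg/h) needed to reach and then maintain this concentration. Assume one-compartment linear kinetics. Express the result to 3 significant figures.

Loading: fill Vd to C_target → 364.0 L × 20 mg/L = 7280 mg
CL = 103 mL/min × 60/1000 = 6.180 L/h
Infusion rate = 6.180 L/h × 20 mg/L = 123.6 mg/h

(a) 7280 mg; (b) 124 mg/h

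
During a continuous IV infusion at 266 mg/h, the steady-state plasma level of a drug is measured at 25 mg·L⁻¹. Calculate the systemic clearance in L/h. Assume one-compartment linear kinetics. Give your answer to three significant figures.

10.6 L/h

At steady state, infusion rate = CL × Css, so CL = rate / Css.
CL = 266 / 25 = 10.64 L/h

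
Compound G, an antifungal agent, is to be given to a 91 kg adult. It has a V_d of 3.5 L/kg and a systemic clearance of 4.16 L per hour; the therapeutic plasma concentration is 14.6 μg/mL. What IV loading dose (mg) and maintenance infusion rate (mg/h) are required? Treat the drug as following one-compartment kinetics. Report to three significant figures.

(a) 4650 mg; (b) 60.7 mg/h

Total Vd = 3.5 × 91 = 318.5 L
Loading dose = Vd × C = 318.5 × 14.6 = 4650 mg
Maintenance infusion rate = CL × Css = 4.160 × 14.6 = 60.74 mg/h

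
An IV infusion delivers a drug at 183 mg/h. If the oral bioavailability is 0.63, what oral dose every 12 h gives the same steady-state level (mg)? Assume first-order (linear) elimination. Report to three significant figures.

3490 mg

To maintain the same Css, the systemic dosing rate must be unchanged: F·D/τ = infusion rate.
D = rate × τ / F = 183 × 12 / 0.63 = 3486 mg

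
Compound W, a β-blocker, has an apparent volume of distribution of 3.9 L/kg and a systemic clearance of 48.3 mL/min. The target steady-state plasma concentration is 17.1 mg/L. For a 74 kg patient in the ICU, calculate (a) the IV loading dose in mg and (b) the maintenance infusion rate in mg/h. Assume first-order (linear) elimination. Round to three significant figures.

Vd(total) = 74 kg × 3.9 L/kg = 288.6 L
Loading dose = Vd × C = 288.6 × 17.1 = 4935 mg
CL = 48.3 mL/min × 60/1000 = 2.898 L/h
Maintenance: replace elimination → rate = CL × Css = 2.898 × 17.1 = 49.56 mg/h

(a) 4940 mg; (b) 49.6 mg/h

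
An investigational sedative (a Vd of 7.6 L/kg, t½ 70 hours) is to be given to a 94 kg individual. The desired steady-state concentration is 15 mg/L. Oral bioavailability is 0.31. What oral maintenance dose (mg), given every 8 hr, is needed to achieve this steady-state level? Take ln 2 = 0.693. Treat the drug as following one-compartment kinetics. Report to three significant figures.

2740 mg

Vd(total) = 94 kg × 7.6 L/kg = 714.4 L
CL = ln 2 · Vd / t½ = 0.693 × 714.4 / 70 = 7.073 L/h
D = CL × Css × τ / F = 7.073 × 15 × 8 / 0.31 = 2738 mg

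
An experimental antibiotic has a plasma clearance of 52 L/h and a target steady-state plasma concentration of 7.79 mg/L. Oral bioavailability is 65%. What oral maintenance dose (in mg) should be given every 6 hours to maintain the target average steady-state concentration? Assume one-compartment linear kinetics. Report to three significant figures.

3740 mg

D = CL × Css × τ / F = 52.00 × 7.79 × 6 / 0.65 = 3739 mg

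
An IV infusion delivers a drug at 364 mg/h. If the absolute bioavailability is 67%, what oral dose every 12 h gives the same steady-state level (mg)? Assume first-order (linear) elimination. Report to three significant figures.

6520 mg

To maintain the same Css, the systemic dosing rate must be unchanged: F·D/τ = infusion rate.
D = rate × τ / F = 364 × 12 / 0.67 = 6519 mg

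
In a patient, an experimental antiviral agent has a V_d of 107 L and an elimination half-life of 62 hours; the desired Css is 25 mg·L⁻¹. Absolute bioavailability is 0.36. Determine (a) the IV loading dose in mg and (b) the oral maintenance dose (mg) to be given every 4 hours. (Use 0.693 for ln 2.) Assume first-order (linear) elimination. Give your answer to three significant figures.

(a) 2680 mg; (b) 332 mg

LD = Vd × C = 107.0 × 25 = 2675 mg
CL = 0.693 × Vd / t½ = 0.693 × 107.0 / 62 = 1.196 L/h
D = CL × Css × τ / F = 1.196 × 25 × 4 / 0.36 = 332.2 mg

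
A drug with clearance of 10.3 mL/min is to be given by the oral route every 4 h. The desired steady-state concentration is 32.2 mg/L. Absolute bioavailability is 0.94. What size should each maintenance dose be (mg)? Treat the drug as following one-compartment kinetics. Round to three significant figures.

84.7 mg

CL = 10.3 mL/min × 60/1000 = 0.6180 L/h
D = CL × Css × τ / F = 0.6180 × 32.2 × 4 / 0.94 = 84.68 mg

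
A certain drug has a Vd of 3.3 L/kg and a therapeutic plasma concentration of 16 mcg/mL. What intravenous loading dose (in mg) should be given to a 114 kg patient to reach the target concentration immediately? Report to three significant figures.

Vd(total) = 114 kg × 3.3 L/kg = 376.2 L
LD = Vd × C = 376.2 × 16.00 = 6019 mg

6020 mg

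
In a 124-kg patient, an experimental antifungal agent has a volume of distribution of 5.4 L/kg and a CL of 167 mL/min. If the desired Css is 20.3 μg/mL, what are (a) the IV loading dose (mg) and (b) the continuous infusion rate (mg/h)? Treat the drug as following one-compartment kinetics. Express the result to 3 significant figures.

(a) 13600 mg; (b) 203 mg/h

Total Vd = 5.4 × 124 = 669.6 L
Loading dose = Vd × C = 669.6 × 20.3 = 13590 mg
CL = 167 mL/min = 167 × 0.06 = 10.02 L/h
Maintenance infusion rate = CL × Css = 10.02 × 20.3 = 203.4 mg/h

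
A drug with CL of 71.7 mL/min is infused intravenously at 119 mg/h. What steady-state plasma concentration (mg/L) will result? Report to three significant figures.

CL = 71.7 mL/min = 71.7 × 0.06 = 4.302 L/h
Css = rate / CL = 119 / 4.302 = 27.66 mg/L

27.7 mg/L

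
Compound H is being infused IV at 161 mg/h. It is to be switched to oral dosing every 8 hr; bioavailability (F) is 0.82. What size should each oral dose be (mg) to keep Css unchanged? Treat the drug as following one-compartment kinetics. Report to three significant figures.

1570 mg

To maintain the same Css, the systemic dosing rate must be unchanged: F·D/τ = infusion rate.
D = rate × τ / F = 161 × 8 / 0.82 = 1571 mg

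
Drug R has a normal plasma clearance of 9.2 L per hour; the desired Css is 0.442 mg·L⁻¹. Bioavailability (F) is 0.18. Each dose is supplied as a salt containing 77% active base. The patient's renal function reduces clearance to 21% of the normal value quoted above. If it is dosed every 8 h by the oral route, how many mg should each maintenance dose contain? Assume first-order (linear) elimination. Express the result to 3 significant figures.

Patient clearance = 0.21 × 9.200 = 1.932 L/h
D = CL × Css × τ / F / S = 1.932 × 0.442 × 8 / 0.18 / 0.77 = 49.29 mg

49.3 mg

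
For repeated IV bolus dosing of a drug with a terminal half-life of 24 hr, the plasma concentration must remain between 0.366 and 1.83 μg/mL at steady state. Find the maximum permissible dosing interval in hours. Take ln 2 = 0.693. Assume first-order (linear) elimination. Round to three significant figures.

55.7 h

k = 0.693 / t½ = 0.693 / 24 = 0.02888 h⁻¹
Between IV bolus doses, concentration decays as C = C₀·e^(−kτ), so C_peak/C_trough = e^(kτ).
τ_max = ln(C_peak/C_trough) / k = ln(1.83/0.366) / 0.02888 = 1.609 / 0.02888 = 55.71 h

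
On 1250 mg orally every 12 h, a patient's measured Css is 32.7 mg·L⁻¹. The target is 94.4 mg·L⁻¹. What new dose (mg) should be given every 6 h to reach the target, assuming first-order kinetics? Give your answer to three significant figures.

1800 mg

With linear kinetics, Css is proportional to dose rate (D/τ) at fixed clearance.
D₂ = D₁ × (Css,target / Css,current) × (τ₂/τ₁) = 1250 × (94.4/32.7) × (6/12) = 1804 mg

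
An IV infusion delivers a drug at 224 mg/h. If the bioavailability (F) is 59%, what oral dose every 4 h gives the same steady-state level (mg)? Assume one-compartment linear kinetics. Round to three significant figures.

To maintain the same Css, the systemic dosing rate must be unchanged: F·D/τ = infusion rate.
D = rate × τ / F = 224 × 4 / 0.59 = 1519 mg

1520 mg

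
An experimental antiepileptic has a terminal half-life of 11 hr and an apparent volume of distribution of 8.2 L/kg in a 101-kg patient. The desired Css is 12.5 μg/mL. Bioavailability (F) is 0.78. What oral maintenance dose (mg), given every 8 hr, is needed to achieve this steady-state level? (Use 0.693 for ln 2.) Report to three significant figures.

6690 mg

Vd = 8.2 L/kg × 101 kg = 828.2 L
k = 0.693/11 = 0.06300 h⁻¹, so CL = k·Vd = 0.06300 × 828.2 = 52.18 L/h
D = CL × Css × τ / F = 52.18 × 12.5 × 8 / 0.78 = 6690 mg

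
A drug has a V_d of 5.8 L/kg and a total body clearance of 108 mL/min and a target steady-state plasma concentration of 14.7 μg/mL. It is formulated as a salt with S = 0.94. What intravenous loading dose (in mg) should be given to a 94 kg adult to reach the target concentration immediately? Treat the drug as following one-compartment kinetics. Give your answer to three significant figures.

Vd = 5.8 L/kg × 94 kg = 545.2 L
The loading dose fills Vd to the target concentration.
LD = Vd × C / S = 545.2 × 14.70 / 0.94 = 8526 mg

8530 mg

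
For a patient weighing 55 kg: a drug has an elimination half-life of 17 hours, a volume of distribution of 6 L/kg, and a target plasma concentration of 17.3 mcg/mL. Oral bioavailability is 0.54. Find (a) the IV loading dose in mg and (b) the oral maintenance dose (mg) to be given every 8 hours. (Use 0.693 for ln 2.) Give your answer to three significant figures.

Vd(total) = 55 kg × 6 L/kg = 330.0 L
LD = Vd × C = 330.0 × 17.3 = 5709 mg
CL = 0.693 × Vd / t½ = 0.693 × 330.0 / 17 = 13.45 L/h
D = CL × Css × τ / F = 13.45 × 17.3 × 8 / 0.54 = 3447 mg

(a) 5710 mg; (b) 3450 mg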